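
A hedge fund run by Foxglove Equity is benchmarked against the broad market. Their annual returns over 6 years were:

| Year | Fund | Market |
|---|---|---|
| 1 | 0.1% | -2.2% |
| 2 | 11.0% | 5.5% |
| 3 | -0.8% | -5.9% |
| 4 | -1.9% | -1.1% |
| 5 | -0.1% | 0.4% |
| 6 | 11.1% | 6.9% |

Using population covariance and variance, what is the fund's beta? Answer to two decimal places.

1.13

r̄p = 3.2333%,  r̄m = 0.6000%
Cov = Σ(rp − r̄p)(rm − r̄m) / 6 = 22.0000
Var(rm) = Σ(rm − r̄m)² / 6 = 19.4533
β = Cov / Var = 22.0000 / 19.4533 = 1.1309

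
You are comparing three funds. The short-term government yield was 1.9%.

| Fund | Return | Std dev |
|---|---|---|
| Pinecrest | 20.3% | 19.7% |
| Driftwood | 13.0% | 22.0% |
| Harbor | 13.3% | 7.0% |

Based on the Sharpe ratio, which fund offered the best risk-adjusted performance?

Harbor

Pinecrest: Sharpe ratio = (20.3% − 1.9%) / 19.7% = 0.934
Driftwood: Sharpe ratio = (13.0% − 1.9%) / 22.0% = 0.505
Harbor: Sharpe ratio = (13.3% − 1.9%) / 7.0% = 1.629
Highest: Harbor (1.629).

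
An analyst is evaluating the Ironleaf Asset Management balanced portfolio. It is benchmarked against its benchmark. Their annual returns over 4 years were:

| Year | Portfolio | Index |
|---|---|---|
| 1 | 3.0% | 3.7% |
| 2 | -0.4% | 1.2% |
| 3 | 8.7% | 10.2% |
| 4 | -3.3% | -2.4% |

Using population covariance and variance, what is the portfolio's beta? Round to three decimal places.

0.968

r̄p = 2.0000%,  r̄m = 3.1750%
Cov = Σ(rp − r̄p)(rm − r̄m) / 4 = 20.4700
Var(rm) = Σ(rm − r̄m)² / 4 = 21.1519
β = Cov / Var = 20.4700 / 21.1519 = 0.9678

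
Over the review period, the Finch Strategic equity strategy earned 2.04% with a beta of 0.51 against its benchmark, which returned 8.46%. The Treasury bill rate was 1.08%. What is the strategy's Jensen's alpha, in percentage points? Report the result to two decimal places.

-2.80

CAPM expected return = Rf + β(Rm − Rf) = 1.08% + 0.51 × (8.46% − 1.08%) = 1.08 + 0.51 × 7.38 = 4.8438%
Jensen's α = Rp − E[R] = 2.04% − 4.8438% = -2.8038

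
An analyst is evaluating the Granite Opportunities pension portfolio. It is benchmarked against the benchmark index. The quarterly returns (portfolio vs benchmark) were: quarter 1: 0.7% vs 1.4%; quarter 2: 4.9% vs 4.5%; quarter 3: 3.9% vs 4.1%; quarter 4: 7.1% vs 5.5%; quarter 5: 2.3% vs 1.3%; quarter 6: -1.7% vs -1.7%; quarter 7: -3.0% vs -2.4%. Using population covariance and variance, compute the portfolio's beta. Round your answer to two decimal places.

r̄p = 2.0286%,  r̄m = 1.8143%
Cov = Σ(rp − r̄p)(rm − r̄m) / 7 = 9.3410
Var(rm) = Σ(rm − r̄m)² / 7 = 8.0812
β = Cov / Var = 9.3410 / 8.0812 = 1.1559

1.16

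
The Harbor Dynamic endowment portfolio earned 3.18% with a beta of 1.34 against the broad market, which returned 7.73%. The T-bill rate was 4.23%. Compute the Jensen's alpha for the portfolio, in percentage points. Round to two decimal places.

-5.74

CAPM expected return = Rf + β(Rm − Rf) = 4.23% + 1.34 × (7.73% − 4.23%) = 4.23 + 1.34 × 3.50 = 8.9200%
Jensen's α = Rp − E[R] = 3.18% − 8.9200% = -5.7400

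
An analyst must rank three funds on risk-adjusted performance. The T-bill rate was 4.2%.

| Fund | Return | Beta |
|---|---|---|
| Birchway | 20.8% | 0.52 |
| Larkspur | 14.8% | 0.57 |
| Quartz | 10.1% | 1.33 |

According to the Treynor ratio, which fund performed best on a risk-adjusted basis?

Birchway: Treynor = (20.8% − 4.2%) / 0.52 = 31.923
Larkspur: Treynor = (14.8% − 4.2%) / 0.57 = 18.596
Quartz: Treynor = (10.1% − 4.2%) / 1.33 = 4.436
Highest: Birchway (31.923).

Birchway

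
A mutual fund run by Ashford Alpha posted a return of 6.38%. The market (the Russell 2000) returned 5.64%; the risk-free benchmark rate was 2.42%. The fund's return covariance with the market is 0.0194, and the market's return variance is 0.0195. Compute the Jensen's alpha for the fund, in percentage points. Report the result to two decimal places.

β = Cov / Var = 0.0194 / 0.0195 = 0.9949
E[R] = Rf + β(Rm − Rf) = 2.42% + 0.9949 × (5.64% − 2.42%) = 5.6236%
α = Rp − E[R] = 6.38% − 5.6236% = 0.7564

0.76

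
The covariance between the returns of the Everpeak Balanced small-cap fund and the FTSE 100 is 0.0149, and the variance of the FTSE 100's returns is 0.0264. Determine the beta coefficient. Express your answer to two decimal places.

0.56

β = Cov(Rp, Rm) / Var(Rm) = 0.0149 / 0.0264 = 0.5644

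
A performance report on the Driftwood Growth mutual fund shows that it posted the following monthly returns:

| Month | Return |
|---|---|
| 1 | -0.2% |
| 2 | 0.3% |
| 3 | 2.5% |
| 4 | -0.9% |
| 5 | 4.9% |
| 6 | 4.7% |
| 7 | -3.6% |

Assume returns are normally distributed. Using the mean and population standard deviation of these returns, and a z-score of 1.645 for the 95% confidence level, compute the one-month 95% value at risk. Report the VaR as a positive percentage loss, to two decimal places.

r̄ = (-0.2 + 0.3 + 2.5 − 0.9 + 4.9 + 4.7 − 3.6) / 7 = 7.70 / 7 = 1.1000%
Σ(r − r̄)² = (-0.2 − 1.1000)² + (0.3 − 1.1000)² + (2.5 − 1.1000)² + … = 57.7800
σ = √[57.7800 / 7] = 2.8730%
VaR = −(r̄ − z·σ) = −(1.1000 − 1.645 × 2.8730) = −(-3.6261) = 3.6261%

3.63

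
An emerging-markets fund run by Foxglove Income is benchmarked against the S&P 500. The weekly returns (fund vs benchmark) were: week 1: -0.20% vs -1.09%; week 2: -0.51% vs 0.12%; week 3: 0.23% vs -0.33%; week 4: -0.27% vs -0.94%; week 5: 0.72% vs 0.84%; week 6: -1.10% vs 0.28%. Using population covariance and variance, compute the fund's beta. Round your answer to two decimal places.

r̄p = -0.1883%,  r̄m = -0.1867%
Cov = Σ(rp − r̄p)(rm − r̄m) / 6 = 0.0701
Var(rm) = Σ(rm − r̄m)² / 6 = 0.4617
β = Cov / Var = 0.0701 / 0.4617 = 0.1518

0.15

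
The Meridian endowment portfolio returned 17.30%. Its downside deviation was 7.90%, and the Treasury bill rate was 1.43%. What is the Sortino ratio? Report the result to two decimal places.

Sortino = (Rp − Rf) / σd = (17.30% − 1.43%) / 7.90% = 15.87% / 7.90% = 2.0089

2.01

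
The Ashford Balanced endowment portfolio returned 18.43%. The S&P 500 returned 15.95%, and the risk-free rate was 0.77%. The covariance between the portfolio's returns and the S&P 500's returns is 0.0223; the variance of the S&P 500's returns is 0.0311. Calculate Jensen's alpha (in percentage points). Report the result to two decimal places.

6.78

β = Cov / Var = 0.0223 / 0.0311 = 0.7170
E[R] = Rf + β(Rm − Rf) = 0.77% + 0.7170 × (15.95% − 0.77%) = 11.6541%
α = Rp − E[R] = 18.43% − 11.6541% = 6.7759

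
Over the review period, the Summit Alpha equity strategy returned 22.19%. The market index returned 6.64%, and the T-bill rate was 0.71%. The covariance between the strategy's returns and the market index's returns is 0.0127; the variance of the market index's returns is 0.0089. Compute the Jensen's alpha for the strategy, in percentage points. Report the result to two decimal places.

β = Cov / Var = 0.0127 / 0.0089 = 1.4270
E[R] = Rf + β(Rm − Rf) = 0.71% + 1.4270 × (6.64% − 0.71%) = 9.1721%
α = Rp − E[R] = 22.19% − 9.1721% = 13.0179

13.02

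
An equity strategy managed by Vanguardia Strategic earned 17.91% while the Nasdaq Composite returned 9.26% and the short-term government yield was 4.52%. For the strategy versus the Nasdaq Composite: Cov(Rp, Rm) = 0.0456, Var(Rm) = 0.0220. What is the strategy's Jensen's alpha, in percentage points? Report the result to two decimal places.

3.57

β = Cov / Var = 0.0456 / 0.0220 = 2.0727
E[R] = Rf + β(Rm − Rf) = 4.52% + 2.0727 × (9.26% − 4.52%) = 14.3446%
α = Rp − E[R] = 17.91% − 14.3446% = 3.5654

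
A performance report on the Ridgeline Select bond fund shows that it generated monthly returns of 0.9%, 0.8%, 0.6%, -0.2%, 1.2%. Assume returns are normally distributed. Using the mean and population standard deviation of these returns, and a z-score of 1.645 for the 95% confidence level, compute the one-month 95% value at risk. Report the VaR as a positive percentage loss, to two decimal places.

0.12

Mean return r̄ = 3.30 / 5 = 0.6600%
Σ(r − r̄)² = 1.1120; population σ = √(1.1120/5) = 0.4716%
VaR = −(r̄ − z·σ) = −(0.6600 − 1.645 × 0.4716) = −(-0.1158) = 0.1158%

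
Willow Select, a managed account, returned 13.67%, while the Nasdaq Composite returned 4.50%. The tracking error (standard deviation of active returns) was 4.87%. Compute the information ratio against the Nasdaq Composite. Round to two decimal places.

IR = (Rp − Rb) / TE = (13.67% − 4.50%) / 4.87% = 9.17% / 4.87% = 1.8830

1.88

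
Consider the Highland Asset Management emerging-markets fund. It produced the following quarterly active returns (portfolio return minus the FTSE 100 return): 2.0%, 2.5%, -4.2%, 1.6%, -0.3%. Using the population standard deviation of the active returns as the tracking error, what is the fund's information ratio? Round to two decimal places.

r̄ = (2 + 2.5 − 4.2 + 1.6 − 0.3) / 5 = 1.60 / 5 = 0.3200%
Σ(r − r̄)² = 30.0280; population σ = √(30.0280/5) = 2.4506%
IR = r̄ / tracking error = 0.3200 / 2.4506 = 0.1306

0.13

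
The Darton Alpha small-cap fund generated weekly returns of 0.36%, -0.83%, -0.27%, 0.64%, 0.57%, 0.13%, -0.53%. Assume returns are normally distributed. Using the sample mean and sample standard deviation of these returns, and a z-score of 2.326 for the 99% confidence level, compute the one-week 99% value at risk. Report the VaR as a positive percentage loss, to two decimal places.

1.31

r̄ = (0.36 − 0.83 − 0.27 + 0.64 + 0.57 + 0.13 − 0.53) / 7 = 0.070 / 7 = 0.0100%
Σ(r − r̄)² = (0.36 − 0.0100)² + (-0.83 − 0.0100)² + … = 1.9230
σ = √[1.9230 / 6] = 0.5661%
VaR = −(r̄ − z·σ) = −(0.0100 − 2.326 × 0.5661) = −(-1.3067) = 1.3067%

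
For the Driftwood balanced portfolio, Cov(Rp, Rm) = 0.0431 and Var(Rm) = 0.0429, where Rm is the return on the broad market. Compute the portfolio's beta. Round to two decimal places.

β = Cov(Rp, Rm) / Var(Rm) = 0.0431 / 0.0429 = 1.0047

1.00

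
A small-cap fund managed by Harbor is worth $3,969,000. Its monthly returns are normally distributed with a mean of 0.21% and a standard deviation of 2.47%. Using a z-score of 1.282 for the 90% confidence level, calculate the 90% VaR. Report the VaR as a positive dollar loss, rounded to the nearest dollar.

Return at the 90% tail: μ − z·σ = 0.21% − 1.282 × 2.47% = 0.21 − 3.16654 = -2.95654%
VaR = −(-2.95654%) × $3,969,000 = 2.95654% × $3,969,000 = $117,345

$117,345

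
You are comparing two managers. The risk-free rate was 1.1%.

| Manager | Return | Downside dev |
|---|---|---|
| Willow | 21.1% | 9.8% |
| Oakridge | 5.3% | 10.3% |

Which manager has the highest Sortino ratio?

Willow: Sortino ratio = (21.1% − 1.1%) / 9.8% = 2.041
Oakridge: Sortino ratio = (5.3% − 1.1%) / 10.3% = 0.408
Highest: Willow (2.041).

Willow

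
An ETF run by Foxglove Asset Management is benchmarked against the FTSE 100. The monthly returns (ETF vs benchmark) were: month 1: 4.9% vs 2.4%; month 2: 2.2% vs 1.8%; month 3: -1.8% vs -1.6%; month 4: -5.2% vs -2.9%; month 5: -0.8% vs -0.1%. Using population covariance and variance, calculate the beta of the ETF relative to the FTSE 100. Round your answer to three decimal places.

r̄p = -0.1400%,  r̄m = -0.0800%
Cov = Σ(rp − r̄p)(rm − r̄m) / 5 = 6.7408
Var(rm) = Σ(rm − r̄m)² / 5 = 3.9896
β = Cov / Var = 6.7408 / 3.9896 = 1.6896

1.690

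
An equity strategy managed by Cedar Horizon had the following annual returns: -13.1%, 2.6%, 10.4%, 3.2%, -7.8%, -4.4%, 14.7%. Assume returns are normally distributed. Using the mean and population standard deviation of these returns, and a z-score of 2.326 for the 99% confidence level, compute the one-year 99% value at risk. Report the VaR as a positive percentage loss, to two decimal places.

Mean return r̄ = 5.60 / 7 = 0.8000%
Σ(r − r̄)² = 588.5800; population σ = √(588.5800/7) = 9.1697%
VaR = −(r̄ − z·σ) = −(0.8000 − 2.326 × 9.1697) = −(-20.5287) = 20.5287%

20.53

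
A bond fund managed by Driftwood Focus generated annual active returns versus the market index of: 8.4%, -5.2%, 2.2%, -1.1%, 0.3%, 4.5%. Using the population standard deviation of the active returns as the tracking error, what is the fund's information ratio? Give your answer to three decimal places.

μ = (8.4 − 5.2 + 2.2 − 1.1 + 0.3 + 4.5) / 6 = 9.10 / 6 = 1.5167%
Σ(r − μ)² = (8.4 − 1.5167)² + (-5.2 − 1.5167)² + (2.2 − 1.5167)² + … = 110.1883
population σ = √(110.1883 / 6) = √18.3647 = 4.2854%
IR = μ / tracking error = 1.5167 / 4.2854 = 0.3539

0.354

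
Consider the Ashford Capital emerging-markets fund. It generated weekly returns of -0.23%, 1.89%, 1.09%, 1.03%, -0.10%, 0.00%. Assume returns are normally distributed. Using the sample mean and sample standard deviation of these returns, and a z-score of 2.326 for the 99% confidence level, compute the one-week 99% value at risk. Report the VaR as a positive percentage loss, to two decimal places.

r̄ = (-0.23 + 1.89 + 1.09 + 1.03 − 0.1 + 0) / 6 = 3.680 / 6 = 0.6133%
Σ(r − r̄)² = (-0.23 − 0.6133)² + (1.89 − 0.6133)² + … = 3.6269
σ = √[3.6269 / 5] = 0.8517%
VaR = −(r̄ − z·σ) = −(0.6133 − 2.326 × 0.8517) = −(-1.3678) = 1.3678%

1.37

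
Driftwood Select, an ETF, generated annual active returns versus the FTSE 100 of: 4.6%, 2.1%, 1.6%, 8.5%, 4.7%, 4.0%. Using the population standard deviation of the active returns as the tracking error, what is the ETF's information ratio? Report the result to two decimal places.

μ = (4.6 + 2.1 + 1.6 + 8.5 + 4.7 + 4) / 6 = 25.50 / 6 = 4.2500%
Σ(r − μ)² = (4.6 − 4.2500)² + (2.1 − 4.2500)² + (1.6 − 4.2500)² + … = 30.0950
population σ = √(30.0950 / 6) = √5.0158 = 2.2396%
IR = μ / tracking error = 4.2500 / 2.2396 = 1.8977

1.90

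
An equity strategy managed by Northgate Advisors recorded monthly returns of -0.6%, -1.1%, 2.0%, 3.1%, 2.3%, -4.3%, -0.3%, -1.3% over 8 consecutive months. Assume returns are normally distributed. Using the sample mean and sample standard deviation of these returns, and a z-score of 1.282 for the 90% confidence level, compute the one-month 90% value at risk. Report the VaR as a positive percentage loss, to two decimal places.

3.12

r̄ = (-0.6 − 1.1 + 2 + 3.1 + 2.3 − 4.3 − 0.3 − 1.3) / 8 = -0.20 / 8 = -0.0250%
Σ(r − r̄)² = 40.7350; sample σ = √(40.7350/7) = 2.4123%
VaR = −(r̄ − z·σ) = −(-0.0250 − 1.282 × 2.4123) = −(-3.1176) = 3.1176%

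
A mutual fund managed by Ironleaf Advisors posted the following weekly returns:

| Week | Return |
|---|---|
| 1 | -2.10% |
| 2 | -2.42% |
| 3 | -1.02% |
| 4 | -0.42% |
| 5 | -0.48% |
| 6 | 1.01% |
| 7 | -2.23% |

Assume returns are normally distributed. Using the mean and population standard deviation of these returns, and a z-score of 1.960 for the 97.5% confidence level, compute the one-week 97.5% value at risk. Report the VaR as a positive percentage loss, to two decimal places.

3.36

Mean return r̄ = -7.660 / 7 = -1.0943%
Population σ = √[Σ(r − r̄)² / 7] = √[9.3244 / 7] = √1.3321 = 1.1542%
VaR = −(r̄ − z·σ) = −(-1.0943 − 1.960 × 1.1542) = −(-3.3565) = 3.3565%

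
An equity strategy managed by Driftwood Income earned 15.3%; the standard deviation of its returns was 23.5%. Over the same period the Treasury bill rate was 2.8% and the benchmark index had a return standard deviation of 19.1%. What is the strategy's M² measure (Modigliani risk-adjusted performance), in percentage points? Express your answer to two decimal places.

12.96

Sharpe = (Rp − Rf) / σp = (15.3% − 2.8%) / 23.5% = 0.5319
M² = Rf + Sharpe × σm = 2.8% + 0.5319 × 19.1% = 12.9593%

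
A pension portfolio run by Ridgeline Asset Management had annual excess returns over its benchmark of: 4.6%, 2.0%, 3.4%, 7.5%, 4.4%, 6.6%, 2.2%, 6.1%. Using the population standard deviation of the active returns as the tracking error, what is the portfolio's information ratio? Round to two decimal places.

r̄ = (4.6 + 2 + 3.4 + 7.5 + 4.4 + 6.6 + 2.2 + 6.1) / 8 = 36.80 / 8 = 4.6000%
Σ(r − r̄)² = 28.6600; population σ = √(28.6600/8) = 1.8927%
IR = r̄ / tracking error = 4.6000 / 1.8927 = 2.4304

2.43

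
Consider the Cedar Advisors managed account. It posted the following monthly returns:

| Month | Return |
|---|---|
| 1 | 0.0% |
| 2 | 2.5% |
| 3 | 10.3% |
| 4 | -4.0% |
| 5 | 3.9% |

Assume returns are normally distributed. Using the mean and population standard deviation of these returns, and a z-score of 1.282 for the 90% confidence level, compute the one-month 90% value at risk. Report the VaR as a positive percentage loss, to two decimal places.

r̄ = (0 + 2.5 + 10.3 − 4 + 3.9) / 5 = 12.70 / 5 = 2.5400%
Σ(r − r̄)² = (0 − 2.5400)² + (2.5 − 2.5400)² + … = 111.2920
population σ = √(111.2920 / 5) = √22.2584 = 4.7179%
VaR = −(r̄ − z·σ) = −(2.5400 − 1.282 × 4.7179) = −(-3.5083) = 3.5083%

3.51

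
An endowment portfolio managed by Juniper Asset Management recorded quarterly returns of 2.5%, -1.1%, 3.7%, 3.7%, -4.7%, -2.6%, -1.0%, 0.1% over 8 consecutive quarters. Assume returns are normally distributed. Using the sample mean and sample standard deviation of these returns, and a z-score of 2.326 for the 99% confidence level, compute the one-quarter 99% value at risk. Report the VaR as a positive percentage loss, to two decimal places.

6.99

Mean return r̄ = 0.60 / 8 = 0.0750%
Σ(r − r̄)² = 64.6550; sample σ = √(64.6550/7) = 3.0391%
VaR = −(r̄ − z·σ) = −(0.0750 − 2.326 × 3.0391) = −(-6.9939) = 6.9939%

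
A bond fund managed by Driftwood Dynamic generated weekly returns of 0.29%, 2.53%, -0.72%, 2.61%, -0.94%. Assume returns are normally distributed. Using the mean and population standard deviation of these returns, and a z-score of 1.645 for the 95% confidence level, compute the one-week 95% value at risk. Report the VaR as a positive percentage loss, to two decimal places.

r̄ = (0.29 + 2.53 − 0.72 + 2.61 − 0.94) / 5 = 0.7540%
Population std dev = √[11.8565 / 5] = 1.5399%
VaR = −(r̄ − z·σ) = −(0.7540 − 1.645 × 1.5399) = −(-1.7791) = 1.7791%

1.78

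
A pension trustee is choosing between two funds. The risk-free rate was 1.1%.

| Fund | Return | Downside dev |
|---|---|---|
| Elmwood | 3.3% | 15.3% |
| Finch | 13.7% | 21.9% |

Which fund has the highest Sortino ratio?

Elmwood: Sortino ratio = (3.3% − 1.1%) / 15.3% = 0.144
Finch: Sortino ratio = (13.7% − 1.1%) / 21.9% = 0.575
Highest: Finch (0.575).

Finch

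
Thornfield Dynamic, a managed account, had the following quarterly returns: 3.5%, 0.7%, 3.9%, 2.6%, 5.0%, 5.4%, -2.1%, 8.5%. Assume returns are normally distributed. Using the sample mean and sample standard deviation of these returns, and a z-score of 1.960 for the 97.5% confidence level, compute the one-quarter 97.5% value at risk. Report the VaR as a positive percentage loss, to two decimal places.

r̄ = (3.5 + 0.7 + 3.9 + 2.6 + 5 + 5.4 − 2.1 + 8.5) / 8 = 3.4375%
Sample std dev = √[70.9988 / 7] = 3.1848%
VaR = −(r̄ − z·σ) = −(3.4375 − 1.960 × 3.1848) = −(-2.8047) = 2.8047%

2.80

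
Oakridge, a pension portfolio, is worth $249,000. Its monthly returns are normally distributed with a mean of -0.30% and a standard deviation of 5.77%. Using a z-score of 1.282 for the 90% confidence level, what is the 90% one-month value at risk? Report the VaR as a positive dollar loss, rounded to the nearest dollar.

$19,166

Return at the 90% tail: μ − z·σ = -0.30% − 1.282 × 5.77% = -0.3 − 7.39714 = -7.69714%
VaR = −(-7.69714%) × $249,000 = 7.69714% × $249,000 = $19,166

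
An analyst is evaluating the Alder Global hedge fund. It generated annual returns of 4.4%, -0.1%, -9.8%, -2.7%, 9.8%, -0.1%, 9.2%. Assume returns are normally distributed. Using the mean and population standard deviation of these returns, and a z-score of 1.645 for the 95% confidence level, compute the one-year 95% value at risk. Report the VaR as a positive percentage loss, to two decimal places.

9.01

r̄ = (4.4 − 0.1 − 9.8 − 2.7 + 9.8 − 0.1 + 9.2) / 7 = 10.70 / 7 = 1.5286%
Σ(r − r̄)² = 287.0343; population σ = √(287.0343/7) = 6.4035%
VaR = −(r̄ − z·σ) = −(1.5286 − 1.645 × 6.4035) = −(-9.0052) = 9.0052%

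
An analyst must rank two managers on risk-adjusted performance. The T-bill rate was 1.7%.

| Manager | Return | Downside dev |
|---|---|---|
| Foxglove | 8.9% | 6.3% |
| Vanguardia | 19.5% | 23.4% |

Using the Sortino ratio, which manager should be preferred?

Foxglove: Sortino ratio = (8.9% − 1.7%) / 6.3% = 1.143
Vanguardia: Sortino ratio = (19.5% − 1.7%) / 23.4% = 0.761
Highest: Foxglove (1.143).

Foxglove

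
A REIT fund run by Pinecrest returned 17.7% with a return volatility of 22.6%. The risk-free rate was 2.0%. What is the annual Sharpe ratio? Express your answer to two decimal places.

Sharpe = (Rp − Rf) / σp = (17.7% − 2.0%) / 22.6% = 15.70% / 22.6% = 0.6947

0.69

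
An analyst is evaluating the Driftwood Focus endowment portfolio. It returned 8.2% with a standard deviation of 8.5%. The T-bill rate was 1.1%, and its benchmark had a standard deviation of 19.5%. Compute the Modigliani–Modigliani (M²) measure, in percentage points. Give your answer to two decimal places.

Sharpe = (Rp − Rf) / σp = (8.2% − 1.1%) / 8.5% = 0.8353
M² = Rf + Sharpe × σm = 1.1% + 0.8353 × 19.5% = 17.3884%

17.39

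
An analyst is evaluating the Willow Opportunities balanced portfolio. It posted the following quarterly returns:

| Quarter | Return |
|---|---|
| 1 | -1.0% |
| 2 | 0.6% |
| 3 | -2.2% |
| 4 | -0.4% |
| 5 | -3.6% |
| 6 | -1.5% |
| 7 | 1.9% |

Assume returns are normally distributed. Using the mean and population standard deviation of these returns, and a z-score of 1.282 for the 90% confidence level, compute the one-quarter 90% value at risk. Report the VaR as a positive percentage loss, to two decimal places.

3.04

μ = (-1 + 0.6 − 2.2 − 0.4 − 3.6 − 1.5 + 1.9) / 7 = -6.20 / 7 = -0.8857%
Σ(r − μ)² = (-1 − (-0.8857))² + (0.6 − (-0.8857))² + (-2.2 − (-0.8857))² + … = 19.6886
σ = √[19.6886 / 7] = 1.6771%
VaR = −(μ − z·σ) = −(-0.8857 − 1.282 × 1.6771) = −(-3.0357) = 3.0357%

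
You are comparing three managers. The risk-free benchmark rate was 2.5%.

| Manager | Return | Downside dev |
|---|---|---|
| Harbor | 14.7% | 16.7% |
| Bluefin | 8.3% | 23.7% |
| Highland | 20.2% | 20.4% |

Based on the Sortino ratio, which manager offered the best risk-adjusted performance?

Highland

Harbor: Sortino ratio = (14.7% − 2.5%) / 16.7% = 0.731
Bluefin: Sortino ratio = (8.3% − 2.5%) / 23.7% = 0.245
Highland: Sortino ratio = (20.2% − 2.5%) / 20.4% = 0.868
Highest: Highland (0.868).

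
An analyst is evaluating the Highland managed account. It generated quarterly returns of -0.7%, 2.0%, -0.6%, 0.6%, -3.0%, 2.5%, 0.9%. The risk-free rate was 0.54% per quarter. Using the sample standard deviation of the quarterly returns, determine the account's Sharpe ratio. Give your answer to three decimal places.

μ = (-0.7 + 2 − 0.6 + 0.6 − 3 + 2.5 + 0.9) / 7 = 1.70 / 7 = 0.2429%
Sample std dev = √[20.8571 / 6] = 1.8645%
Sharpe = (μ − rf) / σ = (0.2429 − 0.54) / 1.8645 = -0.2971 / 1.8645 = -0.1593

-0.159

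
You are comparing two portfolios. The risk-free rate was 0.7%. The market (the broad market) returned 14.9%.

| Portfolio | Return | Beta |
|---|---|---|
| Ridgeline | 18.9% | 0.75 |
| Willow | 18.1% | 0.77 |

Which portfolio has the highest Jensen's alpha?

Ridgeline: α = 18.9% − [0.7% + 0.75 × (14.9% − 0.7%)] = 7.550
Willow: α = 18.1% − [0.7% + 0.77 × (14.9% − 0.7%)] = 6.466
Highest: Ridgeline (7.550).

Ridgeline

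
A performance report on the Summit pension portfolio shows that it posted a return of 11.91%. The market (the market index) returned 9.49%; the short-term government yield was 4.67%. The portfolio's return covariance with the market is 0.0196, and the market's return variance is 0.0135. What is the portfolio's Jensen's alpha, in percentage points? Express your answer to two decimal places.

β = Cov / Var = 0.0196 / 0.0135 = 1.4519
E[R] = Rf + β(Rm − Rf) = 4.67% + 1.4519 × (9.49% − 4.67%) = 11.6682%
α = Rp − E[R] = 11.91% − 11.6682% = 0.2418

0.24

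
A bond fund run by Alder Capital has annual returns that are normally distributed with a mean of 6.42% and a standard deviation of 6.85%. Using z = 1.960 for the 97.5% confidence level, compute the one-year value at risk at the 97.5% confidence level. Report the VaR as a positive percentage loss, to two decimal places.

7.01

VaR (as % loss) = −(μ − z·σ) = −(6.42% − 1.960 × 6.85%) = −(-7.0060%) = 7.0060%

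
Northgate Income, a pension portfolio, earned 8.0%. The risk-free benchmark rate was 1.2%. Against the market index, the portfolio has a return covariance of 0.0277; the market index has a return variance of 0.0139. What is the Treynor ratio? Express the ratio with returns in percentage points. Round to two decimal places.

β = Cov / Var = 0.0277 / 0.0139 = 1.9928
Treynor = (Rp − Rf) / β = (8.0% − 1.2%) / 1.9928 = 6.80 / 1.9928 = 3.4123

3.41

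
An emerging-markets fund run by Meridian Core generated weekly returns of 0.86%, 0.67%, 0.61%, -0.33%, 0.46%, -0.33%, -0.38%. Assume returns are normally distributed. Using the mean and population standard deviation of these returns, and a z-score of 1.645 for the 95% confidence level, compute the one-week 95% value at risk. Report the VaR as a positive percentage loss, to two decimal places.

r̄ = (0.86 + 0.67 + 0.61 − 0.33 + 0.46 − 0.33 − 0.38) / 7 = 0.2229%
Σ(r − r̄)² = 1.7867; population σ = √(1.7867/7) = 0.5052%
VaR = −(r̄ − z·σ) = −(0.2229 − 1.645 × 0.5052) = −(-0.6082) = 0.6082%

0.61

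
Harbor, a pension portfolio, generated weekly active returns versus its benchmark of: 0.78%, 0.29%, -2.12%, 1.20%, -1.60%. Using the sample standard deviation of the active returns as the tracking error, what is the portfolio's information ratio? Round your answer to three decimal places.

r̄ = (0.78 + 0.29 − 2.12 + 1.2 − 1.6) / 5 = -0.2900%
Σ(r − r̄)² = (0.78 − (-0.2900))² + (0.29 − (-0.2900))² + … = 8.7664
σ = √[8.7664 / 4] = 1.4804%
IR = r̄ / tracking error = -0.2900 / 1.4804 = -0.1959

-0.196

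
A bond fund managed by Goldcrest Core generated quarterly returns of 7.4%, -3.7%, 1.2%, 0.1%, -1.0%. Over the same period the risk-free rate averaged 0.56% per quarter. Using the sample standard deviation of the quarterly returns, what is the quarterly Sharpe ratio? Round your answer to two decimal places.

0.06

r̄ = (7.4 − 3.7 + 1.2 + 0.1 − 1) / 5 = 4.00 / 5 = 0.8000%
Σ(r − r̄)² = 67.7000; sample σ = √(67.7000/4) = 4.1140%
Sharpe = (r̄ − rf) / σ = (0.8000 − 0.56) / 4.1140 = 0.2400 / 4.1140 = 0.0583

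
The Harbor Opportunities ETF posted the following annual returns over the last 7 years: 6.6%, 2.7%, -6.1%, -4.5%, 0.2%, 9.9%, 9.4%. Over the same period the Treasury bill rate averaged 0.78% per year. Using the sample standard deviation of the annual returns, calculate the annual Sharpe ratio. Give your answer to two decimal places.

0.28

Mean return r̄ = 18.20 / 7 = 2.6000%
Σ(r − r̄)² = (6.6 − 2.6000)² + (2.7 − 2.6000)² + … = 247.4000
sample σ = √(247.4000 / 6) = √41.2333 = 6.4213%
Sharpe = (r̄ − rf) / σ = (2.6000 − 0.78) / 6.4213 = 1.8200 / 6.4213 = 0.2834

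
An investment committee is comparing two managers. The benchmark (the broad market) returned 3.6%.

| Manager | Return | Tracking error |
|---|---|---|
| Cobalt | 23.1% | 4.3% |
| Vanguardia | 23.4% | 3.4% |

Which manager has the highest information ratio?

Cobalt: IR = (23.1% − 3.6%) / 4.3% = 4.535
Vanguardia: IR = (23.4% − 3.6%) / 3.4% = 5.824
Highest: Vanguardia (5.824).

Vanguardia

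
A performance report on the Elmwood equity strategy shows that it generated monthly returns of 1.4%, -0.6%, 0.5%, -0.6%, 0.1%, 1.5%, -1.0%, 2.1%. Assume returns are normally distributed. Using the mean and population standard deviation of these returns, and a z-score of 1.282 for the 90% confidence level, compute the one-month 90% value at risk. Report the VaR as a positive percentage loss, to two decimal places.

Mean return r̄ = 3.40 / 8 = 0.4250%
Σ(r − r̄)² = (1.4 − 0.4250)² + (-0.6 − 0.4250)² + … = 9.1550
population σ = √(9.1550 / 8) = √1.1444 = 1.0698%
VaR = −(r̄ − z·σ) = −(0.4250 − 1.282 × 1.0698) = −(-0.9465) = 0.9465%

0.95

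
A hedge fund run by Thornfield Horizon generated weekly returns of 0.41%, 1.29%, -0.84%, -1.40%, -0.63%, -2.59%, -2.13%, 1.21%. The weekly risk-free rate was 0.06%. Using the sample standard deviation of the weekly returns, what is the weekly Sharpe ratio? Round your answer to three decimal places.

r̄ = (0.41 + 1.29 − 0.84 − 1.4 − 0.63 − 2.59 − 2.13 + 1.21) / 8 = -4.680 / 8 = -0.5850%
Σ(r − r̄)² = (0.41 − (-0.5850))² + (1.29 − (-0.5850))² + … = 14.8660
σ = √[14.8660 / 7] = 1.4573%
Sharpe = (r̄ − rf) / σ = (-0.5850 − 0.06) / 1.4573 = -0.6450 / 1.4573 = -0.4426

-0.443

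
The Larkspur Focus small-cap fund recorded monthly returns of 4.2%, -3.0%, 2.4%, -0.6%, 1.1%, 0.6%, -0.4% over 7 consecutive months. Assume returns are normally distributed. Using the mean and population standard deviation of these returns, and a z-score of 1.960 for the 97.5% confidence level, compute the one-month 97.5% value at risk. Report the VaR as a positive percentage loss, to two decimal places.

μ = (4.2 − 3 + 2.4 − 0.6 + 1.1 + 0.6 − 0.4) / 7 = 0.6143%
Population σ = √[Σ(r − μ)² / 7] = √[31.8486 / 7] = √4.5498 = 2.1330%
VaR = −(μ − z·σ) = −(0.6143 − 1.960 × 2.1330) = −(-3.5664) = 3.5664%

3.57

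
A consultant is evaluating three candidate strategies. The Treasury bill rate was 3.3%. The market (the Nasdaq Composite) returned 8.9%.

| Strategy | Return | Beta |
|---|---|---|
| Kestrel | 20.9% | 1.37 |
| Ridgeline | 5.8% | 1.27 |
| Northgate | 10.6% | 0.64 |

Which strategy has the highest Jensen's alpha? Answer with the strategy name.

Kestrel

Kestrel: α = 20.9% − [3.3% + 1.37 × (8.9% − 3.3%)] = 9.928
Ridgeline: α = 5.8% − [3.3% + 1.27 × (8.9% − 3.3%)] = -4.612
Northgate: α = 10.6% − [3.3% + 0.64 × (8.9% − 3.3%)] = 3.716
Highest: Kestrel (9.928).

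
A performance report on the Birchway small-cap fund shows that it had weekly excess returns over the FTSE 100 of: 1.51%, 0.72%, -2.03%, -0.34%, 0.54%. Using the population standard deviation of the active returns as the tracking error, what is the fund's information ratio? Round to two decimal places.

r̄ = (1.51 + 0.72 − 2.03 − 0.34 + 0.54) / 5 = 0.0800%
Population std dev = √[7.2946 / 5] = 1.2079%
IR = r̄ / tracking error = 0.0800 / 1.2079 = 0.0662

0.07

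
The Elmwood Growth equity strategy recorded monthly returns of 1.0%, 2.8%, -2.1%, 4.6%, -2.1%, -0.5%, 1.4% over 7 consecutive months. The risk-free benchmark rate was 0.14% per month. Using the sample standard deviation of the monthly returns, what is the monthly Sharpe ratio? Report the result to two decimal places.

0.24

r̄ = (1 + 2.8 − 2.1 + 4.6 − 2.1 − 0.5 + 1.4) / 7 = 5.10 / 7 = 0.7286%
Sample σ = √[Σ(r − r̄)² / 6] = √[37.3143 / 6] = √6.2191 = 2.4938%
Sharpe = (r̄ − rf) / σ = (0.7286 − 0.14) / 2.4938 = 0.5886 / 2.4938 = 0.2360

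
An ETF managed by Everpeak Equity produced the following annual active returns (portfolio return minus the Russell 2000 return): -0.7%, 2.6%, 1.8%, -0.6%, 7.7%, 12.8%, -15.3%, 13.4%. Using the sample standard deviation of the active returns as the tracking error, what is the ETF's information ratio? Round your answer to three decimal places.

0.296

r̄ = (-0.7 + 2.6 + 1.8 − 0.6 + 7.7 + 12.8 − 15.3 + 13.4) / 8 = 2.7125%
Sample std dev = √[588.7688 / 7] = 9.1711%
IR = r̄ / tracking error = 2.7125 / 9.1711 = 0.2958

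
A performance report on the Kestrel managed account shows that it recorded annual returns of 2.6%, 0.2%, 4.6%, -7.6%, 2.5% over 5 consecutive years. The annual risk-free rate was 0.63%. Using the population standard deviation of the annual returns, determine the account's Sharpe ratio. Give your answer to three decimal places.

r̄ = (2.6 + 0.2 + 4.6 − 7.6 + 2.5) / 5 = 2.30 / 5 = 0.4600%
Σ(r − r̄)² = 90.9120; population σ = √(90.9120/5) = 4.2641%
Sharpe = (r̄ − rf) / σ = (0.4600 − 0.63) / 4.2641 = -0.1700 / 4.2641 = -0.0399

-0.040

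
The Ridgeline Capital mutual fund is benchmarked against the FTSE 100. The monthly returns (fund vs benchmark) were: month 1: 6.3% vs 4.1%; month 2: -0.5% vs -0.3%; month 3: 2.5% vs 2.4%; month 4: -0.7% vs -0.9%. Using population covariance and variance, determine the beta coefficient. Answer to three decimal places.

1.370

r̄p = 1.9000%,  r̄m = 1.3250%
Cov = Σ(rp − r̄p)(rm − r̄m) / 4 = 5.6350
Var(rm) = Σ(rm − r̄m)² / 4 = 4.1119
β = Cov / Var = 5.6350 / 4.1119 = 1.3704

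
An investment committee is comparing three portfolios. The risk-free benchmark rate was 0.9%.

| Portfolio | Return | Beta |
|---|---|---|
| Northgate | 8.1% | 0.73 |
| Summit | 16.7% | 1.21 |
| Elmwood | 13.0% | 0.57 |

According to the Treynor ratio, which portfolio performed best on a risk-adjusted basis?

Northgate: Treynor = (8.1% − 0.9%) / 0.73 = 9.863
Summit: Treynor = (16.7% − 0.9%) / 1.21 = 13.058
Elmwood: Treynor = (13.0% − 0.9%) / 0.57 = 21.228
Highest: Elmwood (21.228).

Elmwood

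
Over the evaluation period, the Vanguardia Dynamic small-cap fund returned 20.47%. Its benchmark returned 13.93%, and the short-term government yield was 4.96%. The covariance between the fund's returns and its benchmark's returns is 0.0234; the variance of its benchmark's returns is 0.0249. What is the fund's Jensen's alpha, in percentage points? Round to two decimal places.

β = Cov / Var = 0.0234 / 0.0249 = 0.9398
E[R] = Rf + β(Rm − Rf) = 4.96% + 0.9398 × (13.93% − 4.96%) = 13.3900%
α = Rp − E[R] = 20.47% − 13.3900% = 7.0800

7.08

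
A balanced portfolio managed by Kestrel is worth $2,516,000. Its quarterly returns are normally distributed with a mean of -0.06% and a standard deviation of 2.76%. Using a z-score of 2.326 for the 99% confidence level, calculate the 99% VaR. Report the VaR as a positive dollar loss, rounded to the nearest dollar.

$163,031

Return at the 99% tail: μ − z·σ = -0.06% − 2.326 × 2.76% = -0.06 − 6.41976 = -6.47976%
VaR = −(-6.47976%) × $2,516,000 = 6.47976% × $2,516,000 = $163,031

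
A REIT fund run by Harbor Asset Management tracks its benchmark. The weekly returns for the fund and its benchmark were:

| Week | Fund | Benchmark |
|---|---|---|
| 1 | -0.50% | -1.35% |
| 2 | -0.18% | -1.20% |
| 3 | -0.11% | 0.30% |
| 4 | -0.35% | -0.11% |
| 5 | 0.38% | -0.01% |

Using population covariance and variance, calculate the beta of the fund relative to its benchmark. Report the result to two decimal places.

r̄p = -0.1520%,  r̄m = -0.4740%
Cov = Σ(rp − r̄p)(rm − r̄m) / 5 = 0.1065
Var(rm) = Σ(rm − r̄m)² / 5 = 0.4483
β = Cov / Var = 0.1065 / 0.4483 = 0.2376

0.24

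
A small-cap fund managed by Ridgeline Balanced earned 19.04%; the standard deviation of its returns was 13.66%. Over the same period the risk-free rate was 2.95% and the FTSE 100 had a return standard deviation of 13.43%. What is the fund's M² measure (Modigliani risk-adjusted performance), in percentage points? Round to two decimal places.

18.77

Sharpe = (Rp − Rf) / σp = (19.04% − 2.95%) / 13.66% = 1.1779
M² = Rf + Sharpe × σm = 2.95% + 1.1779 × 13.43% = 18.7692%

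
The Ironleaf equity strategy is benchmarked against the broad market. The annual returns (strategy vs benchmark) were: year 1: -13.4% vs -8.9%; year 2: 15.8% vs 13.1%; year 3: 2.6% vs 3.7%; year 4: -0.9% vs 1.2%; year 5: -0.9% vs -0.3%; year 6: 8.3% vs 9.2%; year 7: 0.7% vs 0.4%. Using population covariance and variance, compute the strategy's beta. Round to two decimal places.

r̄p = 1.7429%,  r̄m = 2.6286%
Cov = Σ(rp − r̄p)(rm − r̄m) / 7 = 54.2316
Var(rm) = Σ(rm − r̄m)² / 7 = 43.2106
β = Cov / Var = 54.2316 / 43.2106 = 1.2551

1.26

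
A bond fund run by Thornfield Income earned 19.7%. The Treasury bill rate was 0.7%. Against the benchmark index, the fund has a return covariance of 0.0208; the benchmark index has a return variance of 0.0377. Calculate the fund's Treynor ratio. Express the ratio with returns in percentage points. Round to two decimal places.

34.44

β = Cov / Var = 0.0208 / 0.0377 = 0.5517
Treynor = (Rp − Rf) / β = (19.7% − 0.7%) / 0.5517 = 19.00 / 0.5517 = 34.4390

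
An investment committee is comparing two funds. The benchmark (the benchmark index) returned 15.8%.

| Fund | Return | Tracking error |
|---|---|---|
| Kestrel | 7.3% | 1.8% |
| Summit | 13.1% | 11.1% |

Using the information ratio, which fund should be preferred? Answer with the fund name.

Summit

Kestrel: IR = (7.3% − 15.8%) / 1.8% = -4.722
Summit: IR = (13.1% − 15.8%) / 11.1% = -0.243
Highest: Summit (-0.243).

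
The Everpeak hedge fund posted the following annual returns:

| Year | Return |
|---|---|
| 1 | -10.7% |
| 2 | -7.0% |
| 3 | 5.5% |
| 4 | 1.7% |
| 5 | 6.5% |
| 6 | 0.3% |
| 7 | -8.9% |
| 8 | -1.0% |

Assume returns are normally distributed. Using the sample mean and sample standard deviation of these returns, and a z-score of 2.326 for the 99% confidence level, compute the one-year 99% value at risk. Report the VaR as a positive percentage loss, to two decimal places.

16.83

Mean return μ = -13.60 / 8 = -1.7000%
Σ(r − μ)² = (-10.7 − (-1.7000))² + (-7 − (-1.7000))² + … = 296.0600
σ = √[296.0600 / 7] = 6.5034%
VaR = −(μ − z·σ) = −(-1.7000 − 2.326 × 6.5034) = −(-16.8269) = 16.8269%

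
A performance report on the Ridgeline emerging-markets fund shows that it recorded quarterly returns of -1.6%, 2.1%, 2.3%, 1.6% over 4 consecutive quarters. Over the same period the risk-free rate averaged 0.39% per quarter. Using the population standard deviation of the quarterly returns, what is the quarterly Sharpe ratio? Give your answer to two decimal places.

μ = (-1.6 + 2.1 + 2.3 + 1.6) / 4 = 4.40 / 4 = 1.1000%
Population σ = √[Σ(r − μ)² / 4] = √[9.9800 / 4] = √2.4950 = 1.5796%
Sharpe = (μ − rf) / σ = (1.1000 − 0.39) / 1.5796 = 0.7100 / 1.5796 = 0.4495

0.45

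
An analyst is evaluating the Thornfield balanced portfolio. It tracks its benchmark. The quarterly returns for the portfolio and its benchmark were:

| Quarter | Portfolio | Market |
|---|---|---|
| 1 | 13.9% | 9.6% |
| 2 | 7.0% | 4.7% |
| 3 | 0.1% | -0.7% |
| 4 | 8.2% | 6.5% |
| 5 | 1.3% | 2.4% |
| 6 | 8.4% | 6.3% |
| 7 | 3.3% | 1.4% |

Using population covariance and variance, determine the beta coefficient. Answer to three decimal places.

r̄p = 6.0286%,  r̄m = 4.3143%
Cov = Σ(rp − r̄p)(rm − r̄m) / 7 = 14.0239
Var(rm) = Σ(rm − r̄m)² / 7 = 10.5869
β = Cov / Var = 14.0239 / 10.5869 = 1.3246

1.325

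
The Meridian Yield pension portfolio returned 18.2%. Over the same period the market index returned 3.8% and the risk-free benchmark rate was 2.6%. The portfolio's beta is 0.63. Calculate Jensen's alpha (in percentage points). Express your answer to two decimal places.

14.84

CAPM expected return = Rf + β(Rm − Rf) = 2.6% + 0.63 × (3.8% − 2.6%) = 2.6 + 0.63 × 1.20 = 3.3560%
Jensen's α = Rp − E[R] = 18.2% − 3.3560% = 14.8440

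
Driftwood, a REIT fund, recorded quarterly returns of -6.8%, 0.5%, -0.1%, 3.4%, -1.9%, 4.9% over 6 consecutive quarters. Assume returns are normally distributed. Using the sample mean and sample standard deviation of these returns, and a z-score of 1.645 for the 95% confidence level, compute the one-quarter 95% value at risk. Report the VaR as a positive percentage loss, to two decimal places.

Mean return μ = 0.00 / 6 = 0.0000%
Σ(r − μ)² = (-6.8 − 0.0000)² + (0.5 − 0.0000)² + … = 85.6800
sample σ = √(85.6800 / 5) = √17.1360 = 4.1396%
VaR = −(μ − z·σ) = −(0.0000 − 1.645 × 4.1396) = −(-6.8096) = 6.8096%

6.81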